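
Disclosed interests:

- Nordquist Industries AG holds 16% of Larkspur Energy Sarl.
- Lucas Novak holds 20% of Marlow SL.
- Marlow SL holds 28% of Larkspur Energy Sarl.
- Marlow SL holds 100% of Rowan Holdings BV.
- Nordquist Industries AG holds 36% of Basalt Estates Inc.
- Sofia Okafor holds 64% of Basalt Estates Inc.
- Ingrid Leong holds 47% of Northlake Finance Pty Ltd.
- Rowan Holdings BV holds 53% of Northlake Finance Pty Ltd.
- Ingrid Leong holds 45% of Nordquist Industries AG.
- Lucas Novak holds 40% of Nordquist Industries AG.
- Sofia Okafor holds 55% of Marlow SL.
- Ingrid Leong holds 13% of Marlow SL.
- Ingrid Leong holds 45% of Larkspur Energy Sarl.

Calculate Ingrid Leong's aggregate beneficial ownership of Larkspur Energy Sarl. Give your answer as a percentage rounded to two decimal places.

Ingrid reaches Larkspur along 3 paths.
Direct stake: 45% = 45%.
Via Marlow: 13% × 28% = 3.64%.
Via Nordquist: 45% × 16% = 7.2%.
Total: 45% + 3.64% + 7.2% = 55.84%.

55.84%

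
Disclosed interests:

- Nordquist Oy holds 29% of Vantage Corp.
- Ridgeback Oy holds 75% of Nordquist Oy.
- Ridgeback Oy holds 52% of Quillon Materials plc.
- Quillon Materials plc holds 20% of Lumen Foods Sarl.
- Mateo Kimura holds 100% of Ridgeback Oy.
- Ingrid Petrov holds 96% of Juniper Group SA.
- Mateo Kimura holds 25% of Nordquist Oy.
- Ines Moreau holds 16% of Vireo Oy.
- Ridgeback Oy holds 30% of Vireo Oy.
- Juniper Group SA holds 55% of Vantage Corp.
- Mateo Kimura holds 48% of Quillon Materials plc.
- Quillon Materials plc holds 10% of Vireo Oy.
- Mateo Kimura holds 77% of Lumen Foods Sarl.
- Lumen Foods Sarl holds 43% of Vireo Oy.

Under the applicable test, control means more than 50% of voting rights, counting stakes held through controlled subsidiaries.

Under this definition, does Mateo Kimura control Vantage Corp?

Mateo holds 100% of Ridgeback, so Mateo controls Ridgeback.
Mateo and Ridgeback together hold 48% + 52% = 100% of Quillon, so Mateo controls Quillon.
Ridgeback and Mateo together hold 75% + 25% = 100% of Nordquist, so Mateo controls Nordquist.
Quillon and Mateo together hold 20% + 77% = 97% of Lumen, so Mateo controls Lumen.
Quillon and Ridgeback and Lumen together hold 10% + 30% + 43% = 83% of Vireo, so Mateo controls Vireo.
In Vantage, Mateo's side holds only 29%, not > 50%.
So Mateo does not control Vantage.

No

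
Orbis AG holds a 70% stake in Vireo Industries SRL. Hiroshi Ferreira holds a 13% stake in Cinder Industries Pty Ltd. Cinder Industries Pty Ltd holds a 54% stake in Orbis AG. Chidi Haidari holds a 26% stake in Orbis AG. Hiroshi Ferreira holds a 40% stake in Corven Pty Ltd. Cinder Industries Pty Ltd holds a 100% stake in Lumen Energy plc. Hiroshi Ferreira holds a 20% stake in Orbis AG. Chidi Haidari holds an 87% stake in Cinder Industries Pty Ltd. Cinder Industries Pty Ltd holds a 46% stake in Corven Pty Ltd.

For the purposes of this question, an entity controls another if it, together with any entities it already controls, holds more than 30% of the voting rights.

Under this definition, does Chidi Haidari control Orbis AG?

Chidi holds 87% of Cinder, so Chidi controls Cinder.
Chidi and Cinder together hold 26% + 54% = 80% of Orbis, so Chidi controls Orbis.

Yes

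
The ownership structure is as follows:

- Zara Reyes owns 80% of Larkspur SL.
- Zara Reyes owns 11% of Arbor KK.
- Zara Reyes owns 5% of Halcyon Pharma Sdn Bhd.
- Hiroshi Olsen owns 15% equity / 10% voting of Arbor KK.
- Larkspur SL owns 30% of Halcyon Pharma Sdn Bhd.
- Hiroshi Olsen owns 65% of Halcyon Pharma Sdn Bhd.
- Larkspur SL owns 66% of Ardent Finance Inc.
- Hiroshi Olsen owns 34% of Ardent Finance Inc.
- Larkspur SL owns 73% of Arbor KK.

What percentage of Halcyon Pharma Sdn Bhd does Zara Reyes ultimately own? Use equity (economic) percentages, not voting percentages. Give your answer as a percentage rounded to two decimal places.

29.00%

Zara reaches Halcyon along 2 paths.
Via Larkspur: 80% × 30% = 24%.
Direct stake: 5% = 5%.
Total: 24% + 5% = 29%.
Rounded: 29.00%.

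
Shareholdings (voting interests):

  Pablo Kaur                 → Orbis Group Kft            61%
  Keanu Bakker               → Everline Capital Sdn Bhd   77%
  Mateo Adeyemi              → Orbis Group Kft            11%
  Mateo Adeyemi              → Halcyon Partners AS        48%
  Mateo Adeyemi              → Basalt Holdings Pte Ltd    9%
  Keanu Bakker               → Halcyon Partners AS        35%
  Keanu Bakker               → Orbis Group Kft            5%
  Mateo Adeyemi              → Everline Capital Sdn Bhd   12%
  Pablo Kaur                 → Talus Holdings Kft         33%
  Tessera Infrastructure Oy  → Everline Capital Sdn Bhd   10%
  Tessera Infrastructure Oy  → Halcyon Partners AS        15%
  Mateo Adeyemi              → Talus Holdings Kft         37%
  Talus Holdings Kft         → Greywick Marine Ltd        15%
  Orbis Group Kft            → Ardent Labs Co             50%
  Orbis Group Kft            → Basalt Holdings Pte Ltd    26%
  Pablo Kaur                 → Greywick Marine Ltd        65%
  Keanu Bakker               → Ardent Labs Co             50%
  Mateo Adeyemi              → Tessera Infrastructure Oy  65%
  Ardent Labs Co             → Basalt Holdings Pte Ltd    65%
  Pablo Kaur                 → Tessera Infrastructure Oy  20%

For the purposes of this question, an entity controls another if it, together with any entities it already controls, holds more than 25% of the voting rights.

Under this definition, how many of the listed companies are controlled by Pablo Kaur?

5

Pablo holds 33% of Talus, so Pablo controls Talus.
Pablo holds 61% of Orbis, so Pablo controls Orbis.
Orbis holds 50% of Ardent, so Pablo controls Ardent.
Talus and Pablo together hold 15% + 65% = 80% of Greywick, so Pablo controls Greywick.
Ardent and Orbis together hold 65% + 26% = 91% of Basalt, so Pablo controls Basalt.
No other company's threshold is met.
Pablo controls 5 companies.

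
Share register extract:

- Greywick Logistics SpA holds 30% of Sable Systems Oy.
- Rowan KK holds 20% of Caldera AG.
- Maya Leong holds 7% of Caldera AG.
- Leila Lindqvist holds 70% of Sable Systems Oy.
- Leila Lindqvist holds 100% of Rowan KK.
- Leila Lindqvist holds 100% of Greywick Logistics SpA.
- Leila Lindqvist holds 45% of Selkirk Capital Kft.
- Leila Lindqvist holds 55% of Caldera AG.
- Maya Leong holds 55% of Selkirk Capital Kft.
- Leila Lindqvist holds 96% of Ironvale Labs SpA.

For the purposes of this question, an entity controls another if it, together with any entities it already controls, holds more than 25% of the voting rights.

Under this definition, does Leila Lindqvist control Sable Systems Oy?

Yes

Leila holds 100% of Greywick, so Leila controls Greywick.
Greywick and Leila together hold 30% + 70% = 100% of Sable, so Leila controls Sable.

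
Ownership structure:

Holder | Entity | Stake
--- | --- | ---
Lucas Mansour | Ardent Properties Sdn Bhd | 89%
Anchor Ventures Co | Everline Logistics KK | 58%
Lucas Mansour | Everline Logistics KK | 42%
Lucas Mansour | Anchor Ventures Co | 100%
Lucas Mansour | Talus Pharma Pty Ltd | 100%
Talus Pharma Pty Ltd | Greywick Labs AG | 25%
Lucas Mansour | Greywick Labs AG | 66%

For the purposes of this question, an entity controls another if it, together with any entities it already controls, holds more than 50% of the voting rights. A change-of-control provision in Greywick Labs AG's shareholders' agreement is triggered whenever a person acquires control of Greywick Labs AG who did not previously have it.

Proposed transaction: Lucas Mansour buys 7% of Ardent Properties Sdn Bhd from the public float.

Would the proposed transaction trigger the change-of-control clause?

No

The purchase changes only Lucas's holdings, so Lucas is the only person who could newly come to control Greywick.
Lucas holds 100% of Talus, so Lucas controls Talus.
Lucas and Talus together hold 66% + 25% = 91% of Greywick, so Lucas controls Greywick.
So Lucas already controls Greywick before the transaction.
After the purchase, Lucas's direct stake in Ardent rises to 89% + 7% = 96%.
Lucas controlled Greywick already, so this is not a new person acquiring control; every other person's position is unchanged or reduced.
No new person acquires control, so the clause is not triggered.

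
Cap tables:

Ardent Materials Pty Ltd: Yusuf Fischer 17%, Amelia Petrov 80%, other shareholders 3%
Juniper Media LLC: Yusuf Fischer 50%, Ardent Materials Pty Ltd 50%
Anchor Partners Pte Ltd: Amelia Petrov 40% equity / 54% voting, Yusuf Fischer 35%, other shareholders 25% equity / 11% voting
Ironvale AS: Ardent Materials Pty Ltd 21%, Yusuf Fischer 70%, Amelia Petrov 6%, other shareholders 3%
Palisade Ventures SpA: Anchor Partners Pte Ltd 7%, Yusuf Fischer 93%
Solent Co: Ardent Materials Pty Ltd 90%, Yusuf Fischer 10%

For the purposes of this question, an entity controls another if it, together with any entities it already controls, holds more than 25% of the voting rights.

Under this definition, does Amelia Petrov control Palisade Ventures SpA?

No

Amelia holds 80% of Ardent, so Amelia controls Ardent.
Ardent holds 50% of Juniper, so Amelia controls Juniper.
Amelia holds 54% of Anchor, so Amelia controls Anchor.
Ardent and Amelia together hold 21% + 6% = 27% of Ironvale, so Amelia controls Ironvale.
Ardent holds 90% of Solent, so Amelia controls Solent.
In Palisade, Amelia's side holds only 7%, not > 25%.
So Amelia does not control Palisade.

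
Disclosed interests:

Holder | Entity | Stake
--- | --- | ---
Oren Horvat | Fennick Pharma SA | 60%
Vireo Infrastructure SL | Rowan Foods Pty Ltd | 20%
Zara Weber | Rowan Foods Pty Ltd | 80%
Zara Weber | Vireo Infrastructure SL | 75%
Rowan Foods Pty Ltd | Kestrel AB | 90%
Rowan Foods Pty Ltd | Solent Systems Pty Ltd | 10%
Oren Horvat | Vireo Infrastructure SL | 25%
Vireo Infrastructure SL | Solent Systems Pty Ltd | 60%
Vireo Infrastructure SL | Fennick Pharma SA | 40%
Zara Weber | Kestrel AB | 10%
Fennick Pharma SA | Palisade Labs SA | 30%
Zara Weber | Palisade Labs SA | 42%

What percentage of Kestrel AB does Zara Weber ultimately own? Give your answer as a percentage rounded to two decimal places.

Zara reaches Kestrel along 3 paths.
Via Vireo → Rowan: 75% × 20% × 90% = 13.5%.
Via Rowan: 80% × 90% = 72%.
Direct stake: 10% = 10%.
Total: 13.5% + 72% + 10% = 95.5%.
Rounded: 95.50%.

95.50%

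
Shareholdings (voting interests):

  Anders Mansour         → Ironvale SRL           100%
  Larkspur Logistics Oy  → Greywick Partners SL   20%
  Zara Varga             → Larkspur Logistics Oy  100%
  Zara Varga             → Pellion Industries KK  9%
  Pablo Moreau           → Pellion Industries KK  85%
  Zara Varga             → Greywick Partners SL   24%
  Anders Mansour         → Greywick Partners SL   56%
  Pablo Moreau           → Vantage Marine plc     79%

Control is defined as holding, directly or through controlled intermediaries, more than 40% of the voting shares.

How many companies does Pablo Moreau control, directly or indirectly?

2

Pablo holds 85% of Pellion, so Pablo controls Pellion.
Pablo holds 79% of Vantage, so Pablo controls Vantage.
No other company's threshold is met.
Pablo controls 2 companies.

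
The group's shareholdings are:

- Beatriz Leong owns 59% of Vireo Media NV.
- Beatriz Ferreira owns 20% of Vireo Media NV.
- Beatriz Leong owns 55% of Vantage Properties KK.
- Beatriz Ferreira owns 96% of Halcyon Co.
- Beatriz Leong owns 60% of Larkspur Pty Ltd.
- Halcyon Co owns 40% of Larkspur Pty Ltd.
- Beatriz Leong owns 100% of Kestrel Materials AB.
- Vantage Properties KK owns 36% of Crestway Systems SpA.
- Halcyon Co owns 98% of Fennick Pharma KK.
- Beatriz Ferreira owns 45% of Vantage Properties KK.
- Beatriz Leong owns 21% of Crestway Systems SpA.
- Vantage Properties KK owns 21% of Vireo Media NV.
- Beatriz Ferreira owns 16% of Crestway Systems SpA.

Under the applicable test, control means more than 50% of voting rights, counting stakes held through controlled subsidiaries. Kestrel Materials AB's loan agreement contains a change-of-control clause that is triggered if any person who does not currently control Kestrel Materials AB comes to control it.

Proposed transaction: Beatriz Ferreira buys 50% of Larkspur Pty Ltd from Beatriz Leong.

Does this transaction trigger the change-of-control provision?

No

The purchase adds only to Beatriz Ferreira's holdings (Beatriz Leong's stake shrinks), so Beatriz Ferreira is the only person who could newly come to control Kestrel.
Beatriz Ferreira holds 96% of Halcyon, so Beatriz Ferreira controls Halcyon.
Halcyon holds 98% of Fennick, so Beatriz Ferreira controls Fennick.
Neither Beatriz Ferreira nor any entity Beatriz Ferreira controls holds any voting interest in Kestrel.
So before the transaction, Beatriz Ferreira does not control Kestrel.
After the purchase, Beatriz Ferreira holds 50% of Larkspur directly, and Beatriz Leong's stake falls to 10%.
Halcyon and Beatriz Ferreira together hold 40% + 50% = 90% of Larkspur, so Beatriz Ferreira controls Larkspur.
After the transaction, neither Beatriz Ferreira nor any entity Beatriz Ferreira controls holds a voting interest in Kestrel, so Beatriz Ferreira still does not control it.
No new person acquires control, so the clause is not triggered.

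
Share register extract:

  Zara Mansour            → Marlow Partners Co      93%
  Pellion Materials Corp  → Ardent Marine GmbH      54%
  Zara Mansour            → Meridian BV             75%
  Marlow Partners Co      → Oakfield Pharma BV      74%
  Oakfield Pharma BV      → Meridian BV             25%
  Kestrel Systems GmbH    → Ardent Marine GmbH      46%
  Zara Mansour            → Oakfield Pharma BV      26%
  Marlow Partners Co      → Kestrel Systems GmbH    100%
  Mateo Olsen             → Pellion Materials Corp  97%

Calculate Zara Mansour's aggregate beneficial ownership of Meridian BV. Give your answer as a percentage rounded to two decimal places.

98.71%

Zara reaches Meridian along 3 paths.
Direct stake: 75% = 75%.
Via Oakfield: 26% × 25% = 6.5%.
Via Marlow → Oakfield: 93% × 74% × 25% = 17.205%.
Total: 75% + 6.5% + 17.205% = 98.705%.
Rounded: 98.71%.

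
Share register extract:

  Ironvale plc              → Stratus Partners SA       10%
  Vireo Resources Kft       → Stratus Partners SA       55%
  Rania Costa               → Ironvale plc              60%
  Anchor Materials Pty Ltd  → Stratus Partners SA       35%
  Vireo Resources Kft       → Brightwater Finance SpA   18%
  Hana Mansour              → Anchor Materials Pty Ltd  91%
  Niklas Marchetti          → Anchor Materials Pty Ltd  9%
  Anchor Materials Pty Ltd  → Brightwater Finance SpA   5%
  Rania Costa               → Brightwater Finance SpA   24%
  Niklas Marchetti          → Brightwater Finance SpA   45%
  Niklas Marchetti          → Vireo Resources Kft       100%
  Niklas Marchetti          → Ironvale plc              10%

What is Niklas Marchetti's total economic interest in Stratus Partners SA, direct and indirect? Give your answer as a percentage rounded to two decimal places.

Niklas reaches Stratus along 3 paths.
Via Anchor: 9% × 35% = 3.15%.
Via Vireo: 100% × 55% = 55%.
Via Ironvale: 10% × 10% = 1%.
Total: 3.15% + 55% + 1% = 59.15%.

59.15%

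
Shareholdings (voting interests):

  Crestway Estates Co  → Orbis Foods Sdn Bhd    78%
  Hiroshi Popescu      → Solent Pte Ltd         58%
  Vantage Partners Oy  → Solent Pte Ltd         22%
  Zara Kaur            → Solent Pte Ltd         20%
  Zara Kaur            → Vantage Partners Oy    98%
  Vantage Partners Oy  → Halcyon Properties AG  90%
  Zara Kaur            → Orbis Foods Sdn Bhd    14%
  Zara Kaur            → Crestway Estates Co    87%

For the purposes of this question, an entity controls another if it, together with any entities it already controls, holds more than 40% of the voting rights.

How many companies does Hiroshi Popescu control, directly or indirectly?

1

Hiroshi holds 58% of Solent, so Hiroshi controls Solent.
No other company's threshold is met.
Hiroshi controls 1 company.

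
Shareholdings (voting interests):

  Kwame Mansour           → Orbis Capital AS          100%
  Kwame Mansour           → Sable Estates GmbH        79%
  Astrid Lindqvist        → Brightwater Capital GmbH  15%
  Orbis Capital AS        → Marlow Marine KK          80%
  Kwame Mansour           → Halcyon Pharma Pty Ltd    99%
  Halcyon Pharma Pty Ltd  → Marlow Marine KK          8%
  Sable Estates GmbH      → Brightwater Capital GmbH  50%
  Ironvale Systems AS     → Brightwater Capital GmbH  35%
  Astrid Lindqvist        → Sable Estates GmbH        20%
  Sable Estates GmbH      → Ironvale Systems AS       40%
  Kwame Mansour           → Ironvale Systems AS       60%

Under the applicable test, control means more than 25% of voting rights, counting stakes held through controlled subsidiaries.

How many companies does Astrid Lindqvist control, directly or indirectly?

Astrid's largest direct stake is 20% in Sable, which does not meet the threshold.
Astrid controls 0 companies.

0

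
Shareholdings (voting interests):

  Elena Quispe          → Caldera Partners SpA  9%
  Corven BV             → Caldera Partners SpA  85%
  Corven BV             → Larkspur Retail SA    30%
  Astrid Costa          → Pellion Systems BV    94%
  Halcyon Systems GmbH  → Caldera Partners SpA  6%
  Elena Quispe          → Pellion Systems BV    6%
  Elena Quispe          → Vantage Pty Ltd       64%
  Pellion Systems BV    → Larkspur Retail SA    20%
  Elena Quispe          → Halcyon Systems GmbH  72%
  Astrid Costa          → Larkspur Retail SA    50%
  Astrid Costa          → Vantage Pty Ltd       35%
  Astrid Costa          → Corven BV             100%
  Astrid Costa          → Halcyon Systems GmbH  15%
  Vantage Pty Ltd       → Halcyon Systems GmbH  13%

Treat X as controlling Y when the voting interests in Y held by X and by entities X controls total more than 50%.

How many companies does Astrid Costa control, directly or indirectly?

4

Astrid holds 94% of Pellion, so Astrid controls Pellion.
Astrid holds 100% of Corven, so Astrid controls Corven.
Corven holds 85% of Caldera, so Astrid controls Caldera.
Astrid and Corven and Pellion together hold 50% + 30% + 20% = 100% of Larkspur, so Astrid controls Larkspur.
No other company's threshold is met.
Astrid controls 4 companies.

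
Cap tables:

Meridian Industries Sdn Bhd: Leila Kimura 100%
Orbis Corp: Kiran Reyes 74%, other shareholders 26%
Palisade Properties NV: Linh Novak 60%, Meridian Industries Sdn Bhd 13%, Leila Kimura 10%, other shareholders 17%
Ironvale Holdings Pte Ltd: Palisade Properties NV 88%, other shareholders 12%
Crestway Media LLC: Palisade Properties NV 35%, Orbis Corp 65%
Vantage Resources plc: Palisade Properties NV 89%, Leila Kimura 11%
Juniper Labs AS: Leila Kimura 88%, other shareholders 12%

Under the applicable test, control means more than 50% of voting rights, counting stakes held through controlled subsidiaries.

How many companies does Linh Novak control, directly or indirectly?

3

Linh holds 60% of Palisade, so Linh controls Palisade.
Palisade holds 88% of Ironvale, so Linh controls Ironvale.
Palisade holds 89% of Vantage, so Linh controls Vantage.
No other company's threshold is met.
Linh controls 3 companies.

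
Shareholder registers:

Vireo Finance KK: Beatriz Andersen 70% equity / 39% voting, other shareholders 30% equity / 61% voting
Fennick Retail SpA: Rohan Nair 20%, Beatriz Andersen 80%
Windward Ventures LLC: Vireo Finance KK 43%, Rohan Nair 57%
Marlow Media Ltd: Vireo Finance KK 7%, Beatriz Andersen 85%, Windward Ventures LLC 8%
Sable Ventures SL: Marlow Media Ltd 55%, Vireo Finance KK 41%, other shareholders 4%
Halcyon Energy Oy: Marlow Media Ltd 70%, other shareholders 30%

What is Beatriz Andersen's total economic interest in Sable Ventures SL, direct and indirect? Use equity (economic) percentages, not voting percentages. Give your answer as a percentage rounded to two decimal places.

79.47%

Beatriz reaches Sable along 4 paths.
Via Vireo → Marlow: 70% × 7% × 55% = 2.695%.
Via Marlow: 85% × 55% = 46.75%.
Via Vireo → Windward → Marlow: 70% × 43% × 8% × 55% = 1.3244%.
Via Vireo: 70% × 41% = 28.7%.
Total: 2.695% + 46.75% + 1.3244% + 28.7% = 79.4694%.
Rounded: 79.47%.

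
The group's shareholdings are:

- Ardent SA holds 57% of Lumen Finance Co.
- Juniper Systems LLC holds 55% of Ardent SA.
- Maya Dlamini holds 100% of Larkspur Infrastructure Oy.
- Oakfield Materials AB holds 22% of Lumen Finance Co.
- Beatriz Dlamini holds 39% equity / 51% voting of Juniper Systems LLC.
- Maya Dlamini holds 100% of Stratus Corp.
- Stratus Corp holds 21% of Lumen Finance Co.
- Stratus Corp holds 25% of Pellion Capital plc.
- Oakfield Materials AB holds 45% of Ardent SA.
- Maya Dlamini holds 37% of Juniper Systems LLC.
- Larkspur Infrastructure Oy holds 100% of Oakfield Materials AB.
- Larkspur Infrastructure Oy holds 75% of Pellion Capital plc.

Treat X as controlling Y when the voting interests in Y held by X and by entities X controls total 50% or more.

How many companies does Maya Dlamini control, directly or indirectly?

4

Maya holds 100% of Larkspur, so Maya controls Larkspur.
Maya holds 100% of Stratus, so Maya controls Stratus.
Larkspur holds 100% of Oakfield, so Maya controls Oakfield.
Stratus and Larkspur together hold 25% + 75% = 100% of Pellion, so Maya controls Pellion.
No other company's threshold is met.
Maya controls 4 companies.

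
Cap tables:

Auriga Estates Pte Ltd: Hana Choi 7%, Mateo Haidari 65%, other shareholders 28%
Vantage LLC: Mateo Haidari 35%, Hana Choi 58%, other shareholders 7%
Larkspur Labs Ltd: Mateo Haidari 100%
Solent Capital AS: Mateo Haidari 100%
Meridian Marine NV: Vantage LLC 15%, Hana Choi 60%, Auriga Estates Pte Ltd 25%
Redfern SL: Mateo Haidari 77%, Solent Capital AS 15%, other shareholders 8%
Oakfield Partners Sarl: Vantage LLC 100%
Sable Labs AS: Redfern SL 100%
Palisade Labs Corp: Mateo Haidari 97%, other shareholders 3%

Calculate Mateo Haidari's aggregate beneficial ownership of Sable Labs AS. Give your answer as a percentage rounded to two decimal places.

Mateo reaches Sable along 2 paths.
Via Redfern: 77% × 100% = 77%.
Via Solent → Redfern: 100% × 15% × 100% = 15%.
Total: 77% + 15% = 92%.
Rounded: 92.00%.

92.00%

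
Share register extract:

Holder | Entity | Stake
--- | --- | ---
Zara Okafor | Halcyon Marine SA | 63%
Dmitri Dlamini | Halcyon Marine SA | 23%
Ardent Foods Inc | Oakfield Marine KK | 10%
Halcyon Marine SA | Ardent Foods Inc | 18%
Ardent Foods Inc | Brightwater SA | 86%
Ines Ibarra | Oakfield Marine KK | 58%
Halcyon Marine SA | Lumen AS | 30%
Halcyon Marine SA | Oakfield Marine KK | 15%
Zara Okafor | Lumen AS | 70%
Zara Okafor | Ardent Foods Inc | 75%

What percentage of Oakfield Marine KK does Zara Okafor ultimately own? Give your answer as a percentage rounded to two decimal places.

18.08%

Zara reaches Oakfield along 3 paths.
Via Ardent: 75% × 10% = 7.5%.
Via Halcyon → Ardent: 63% × 18% × 10% = 1.134%.
Via Halcyon: 63% × 15% = 9.45%.
Total: 7.5% + 1.134% + 9.45% = 18.084%.
Rounded: 18.08%.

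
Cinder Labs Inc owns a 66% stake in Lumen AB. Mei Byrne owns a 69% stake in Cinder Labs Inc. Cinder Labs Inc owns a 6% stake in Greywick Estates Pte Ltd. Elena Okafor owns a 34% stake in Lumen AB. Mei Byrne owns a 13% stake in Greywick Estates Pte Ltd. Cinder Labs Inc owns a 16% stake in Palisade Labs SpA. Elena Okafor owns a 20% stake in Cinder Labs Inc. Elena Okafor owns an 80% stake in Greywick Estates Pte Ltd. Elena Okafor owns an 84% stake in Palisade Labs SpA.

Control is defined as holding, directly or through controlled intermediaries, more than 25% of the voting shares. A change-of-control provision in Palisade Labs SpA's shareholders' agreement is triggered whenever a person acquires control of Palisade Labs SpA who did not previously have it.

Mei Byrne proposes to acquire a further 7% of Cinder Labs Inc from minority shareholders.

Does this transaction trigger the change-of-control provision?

No

The purchase changes only Mei's holdings, so Mei is the only person who could newly come to control Palisade.
Mei holds 69% of Cinder, so Mei controls Cinder.
Cinder holds 66% of Lumen, so Mei controls Lumen.
In Palisade, Mei's side holds only 16%, not > 25%.
So before the transaction, Mei does not control Palisade.
After the purchase, Mei's direct stake in Cinder rises to 69% + 7% = 76%.
Mei holds 76% of Cinder, so Mei controls Cinder.
After the transaction, Mei's side holds 16% of Palisade, not > 25%, so Mei still does not control Palisade.
No new person acquires control, so the clause is not triggered.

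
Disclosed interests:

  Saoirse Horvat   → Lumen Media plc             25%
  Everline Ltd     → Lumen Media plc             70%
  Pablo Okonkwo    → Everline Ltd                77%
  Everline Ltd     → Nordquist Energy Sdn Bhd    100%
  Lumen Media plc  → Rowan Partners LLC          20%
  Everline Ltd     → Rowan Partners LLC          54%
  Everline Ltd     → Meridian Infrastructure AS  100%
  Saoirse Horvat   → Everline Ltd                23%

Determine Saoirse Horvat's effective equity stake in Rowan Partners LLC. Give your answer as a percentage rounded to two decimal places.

20.64%

Saoirse reaches Rowan along 3 paths.
Via Everline: 23% × 54% = 12.42%.
Via Lumen: 25% × 20% = 5%.
Via Everline → Lumen: 23% × 70% × 20% = 3.22%.
Total: 12.42% + 5% + 3.22% = 20.64%.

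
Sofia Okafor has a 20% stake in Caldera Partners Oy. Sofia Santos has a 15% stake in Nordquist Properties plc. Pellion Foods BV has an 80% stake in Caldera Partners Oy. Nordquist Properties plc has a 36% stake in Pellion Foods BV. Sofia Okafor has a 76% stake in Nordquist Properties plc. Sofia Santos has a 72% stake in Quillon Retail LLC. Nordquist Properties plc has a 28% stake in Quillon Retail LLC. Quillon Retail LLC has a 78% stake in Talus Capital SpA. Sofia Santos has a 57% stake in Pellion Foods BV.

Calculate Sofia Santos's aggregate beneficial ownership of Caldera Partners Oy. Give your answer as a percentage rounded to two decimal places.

49.92%

Sofia Santos reaches Caldera along 2 paths.
Via Pellion: 57% × 80% = 45.6%.
Via Nordquist → Pellion: 15% × 36% × 80% = 4.32%.
Total: 45.6% + 4.32% = 49.92%.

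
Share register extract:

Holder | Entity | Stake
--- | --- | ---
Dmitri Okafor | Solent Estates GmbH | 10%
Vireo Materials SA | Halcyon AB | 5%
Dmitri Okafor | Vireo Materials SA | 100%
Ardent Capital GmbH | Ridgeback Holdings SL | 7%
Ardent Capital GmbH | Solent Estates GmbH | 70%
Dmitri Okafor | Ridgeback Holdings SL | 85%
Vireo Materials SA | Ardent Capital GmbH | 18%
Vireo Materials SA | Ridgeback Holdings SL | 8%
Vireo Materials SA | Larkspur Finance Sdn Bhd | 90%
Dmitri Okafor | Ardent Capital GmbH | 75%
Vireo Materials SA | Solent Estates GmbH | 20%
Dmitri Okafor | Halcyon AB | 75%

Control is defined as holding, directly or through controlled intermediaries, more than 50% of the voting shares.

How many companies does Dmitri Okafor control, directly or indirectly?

Dmitri holds 100% of Vireo, so Dmitri controls Vireo.
Dmitri and Vireo together hold 75% + 18% = 93% of Ardent, so Dmitri controls Ardent.
Vireo holds 90% of Larkspur, so Dmitri controls Larkspur.
Vireo and Dmitri together hold 5% + 75% = 80% of Halcyon, so Dmitri controls Halcyon.
Ardent and Vireo and Dmitri together hold 70% + 20% + 10% = 100% of Solent, so Dmitri controls Solent.
Ardent and Vireo and Dmitri together hold 7% + 8% + 85% = 100% of Ridgeback, so Dmitri controls Ridgeback.
Dmitri controls 6 companies.

6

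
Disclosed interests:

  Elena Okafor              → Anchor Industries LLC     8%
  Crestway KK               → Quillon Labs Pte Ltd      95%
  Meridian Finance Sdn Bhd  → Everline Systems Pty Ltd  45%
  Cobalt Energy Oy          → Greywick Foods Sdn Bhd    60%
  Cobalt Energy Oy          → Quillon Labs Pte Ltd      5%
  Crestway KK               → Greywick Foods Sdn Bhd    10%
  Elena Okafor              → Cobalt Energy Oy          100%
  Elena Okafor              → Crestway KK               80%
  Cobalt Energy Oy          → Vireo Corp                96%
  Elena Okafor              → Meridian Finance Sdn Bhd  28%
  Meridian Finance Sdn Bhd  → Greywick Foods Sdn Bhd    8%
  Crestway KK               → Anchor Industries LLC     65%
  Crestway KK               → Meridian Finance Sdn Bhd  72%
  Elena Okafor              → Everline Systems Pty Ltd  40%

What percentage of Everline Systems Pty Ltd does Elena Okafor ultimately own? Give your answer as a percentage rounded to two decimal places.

Elena reaches Everline along 3 paths.
Direct stake: 40% = 40%.
Via Crestway → Meridian: 80% × 72% × 45% = 25.92%.
Via Meridian: 28% × 45% = 12.6%.
Total: 40% + 25.92% + 12.6% = 78.52%.

78.52%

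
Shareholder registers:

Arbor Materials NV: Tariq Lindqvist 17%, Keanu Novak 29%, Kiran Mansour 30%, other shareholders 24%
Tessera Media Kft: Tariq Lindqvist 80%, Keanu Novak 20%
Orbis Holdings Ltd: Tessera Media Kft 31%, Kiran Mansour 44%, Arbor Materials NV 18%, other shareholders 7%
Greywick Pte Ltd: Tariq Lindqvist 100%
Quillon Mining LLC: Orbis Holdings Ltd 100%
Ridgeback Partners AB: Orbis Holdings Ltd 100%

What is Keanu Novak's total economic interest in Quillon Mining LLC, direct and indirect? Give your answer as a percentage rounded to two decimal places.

11.42%

Keanu reaches Quillon along 2 paths.
Via Tessera → Orbis: 20% × 31% × 100% = 6.2%.
Via Arbor → Orbis: 29% × 18% × 100% = 5.22%.
Total: 6.2% + 5.22% = 11.42%.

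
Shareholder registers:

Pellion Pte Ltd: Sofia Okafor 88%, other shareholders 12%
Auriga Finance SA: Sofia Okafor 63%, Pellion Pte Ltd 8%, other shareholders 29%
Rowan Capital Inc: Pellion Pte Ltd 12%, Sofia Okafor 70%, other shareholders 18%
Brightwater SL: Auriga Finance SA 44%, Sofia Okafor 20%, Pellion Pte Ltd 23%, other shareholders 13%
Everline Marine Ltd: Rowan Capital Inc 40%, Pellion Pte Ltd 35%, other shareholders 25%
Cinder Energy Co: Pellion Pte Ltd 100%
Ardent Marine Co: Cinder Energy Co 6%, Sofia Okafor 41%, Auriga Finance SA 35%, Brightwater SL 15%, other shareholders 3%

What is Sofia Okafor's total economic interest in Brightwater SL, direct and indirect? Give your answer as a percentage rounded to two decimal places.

71.06%

Sofia reaches Brightwater along 4 paths.
Via Auriga: 63% × 44% = 27.72%.
Via Pellion → Auriga: 88% × 8% × 44% = 3.0976%.
Direct stake: 20% = 20%.
Via Pellion: 88% × 23% = 20.24%.
Total: 27.72% + 3.0976% + 20% + 20.24% = 71.0576%.
Rounded: 71.06%.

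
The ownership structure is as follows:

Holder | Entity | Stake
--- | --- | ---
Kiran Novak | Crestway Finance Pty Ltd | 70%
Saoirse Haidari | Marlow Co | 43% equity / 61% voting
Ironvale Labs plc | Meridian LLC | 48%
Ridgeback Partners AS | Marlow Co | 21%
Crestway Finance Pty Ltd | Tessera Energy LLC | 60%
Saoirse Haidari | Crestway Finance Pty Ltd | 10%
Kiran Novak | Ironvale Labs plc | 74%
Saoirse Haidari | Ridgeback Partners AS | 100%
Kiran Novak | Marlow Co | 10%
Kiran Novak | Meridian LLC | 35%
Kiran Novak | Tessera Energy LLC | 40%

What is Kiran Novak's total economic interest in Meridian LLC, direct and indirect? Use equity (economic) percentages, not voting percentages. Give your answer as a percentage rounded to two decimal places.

Kiran reaches Meridian along 2 paths.
Direct stake: 35% = 35%.
Via Ironvale: 74% × 48% = 35.52%.
Total: 35% + 35.52% = 70.52%.

70.52%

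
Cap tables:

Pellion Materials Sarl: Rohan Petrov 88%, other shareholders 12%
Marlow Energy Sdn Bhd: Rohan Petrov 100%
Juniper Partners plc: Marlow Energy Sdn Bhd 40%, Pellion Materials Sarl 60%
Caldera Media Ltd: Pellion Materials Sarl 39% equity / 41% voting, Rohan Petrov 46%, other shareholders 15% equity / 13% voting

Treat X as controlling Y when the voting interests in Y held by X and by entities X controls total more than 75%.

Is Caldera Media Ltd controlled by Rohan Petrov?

Yes

Rohan holds 88% of Pellion, so Rohan controls Pellion.
Pellion and Rohan together hold 41% + 46% = 87% of Caldera, so Rohan controls Caldera.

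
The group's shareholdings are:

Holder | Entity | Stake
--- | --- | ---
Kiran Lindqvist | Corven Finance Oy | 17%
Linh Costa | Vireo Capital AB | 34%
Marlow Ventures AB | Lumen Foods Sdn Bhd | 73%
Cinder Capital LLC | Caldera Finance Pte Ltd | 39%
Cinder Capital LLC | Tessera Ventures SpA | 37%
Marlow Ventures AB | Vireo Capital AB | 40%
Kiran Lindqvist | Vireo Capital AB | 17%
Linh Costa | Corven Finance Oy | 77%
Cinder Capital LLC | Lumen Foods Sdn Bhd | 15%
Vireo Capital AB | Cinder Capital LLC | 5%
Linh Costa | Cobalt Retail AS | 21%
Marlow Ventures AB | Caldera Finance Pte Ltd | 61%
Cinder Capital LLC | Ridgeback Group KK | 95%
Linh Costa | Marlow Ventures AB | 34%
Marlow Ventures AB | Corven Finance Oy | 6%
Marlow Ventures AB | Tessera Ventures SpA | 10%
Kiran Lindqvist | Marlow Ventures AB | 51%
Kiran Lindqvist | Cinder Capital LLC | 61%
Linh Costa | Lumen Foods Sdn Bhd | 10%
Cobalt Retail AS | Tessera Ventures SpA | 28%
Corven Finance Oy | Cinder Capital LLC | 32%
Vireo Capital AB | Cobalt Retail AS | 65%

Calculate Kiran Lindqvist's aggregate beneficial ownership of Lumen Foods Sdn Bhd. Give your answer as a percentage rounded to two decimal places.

47.62%

Kiran reaches Lumen along 6 paths.
Via Cinder: 61% × 15% = 9.15%.
Via Marlow → Vireo → Cinder: 51% × 40% × 5% × 15% = 0.153%.
Via Vireo → Cinder: 17% × 5% × 15% = 0.1275%.
Via Marlow → Corven → Cinder: 51% × 6% × 32% × 15% = 0.14688%.
Via Corven → Cinder: 17% × 32% × 15% = 0.816%.
Via Marlow: 51% × 73% = 37.23%.
Total: 9.15% + 0.153% + 0.1275% + 0.14688% + 0.816% + 37.23% = 47.62338%.
Rounded: 47.62%.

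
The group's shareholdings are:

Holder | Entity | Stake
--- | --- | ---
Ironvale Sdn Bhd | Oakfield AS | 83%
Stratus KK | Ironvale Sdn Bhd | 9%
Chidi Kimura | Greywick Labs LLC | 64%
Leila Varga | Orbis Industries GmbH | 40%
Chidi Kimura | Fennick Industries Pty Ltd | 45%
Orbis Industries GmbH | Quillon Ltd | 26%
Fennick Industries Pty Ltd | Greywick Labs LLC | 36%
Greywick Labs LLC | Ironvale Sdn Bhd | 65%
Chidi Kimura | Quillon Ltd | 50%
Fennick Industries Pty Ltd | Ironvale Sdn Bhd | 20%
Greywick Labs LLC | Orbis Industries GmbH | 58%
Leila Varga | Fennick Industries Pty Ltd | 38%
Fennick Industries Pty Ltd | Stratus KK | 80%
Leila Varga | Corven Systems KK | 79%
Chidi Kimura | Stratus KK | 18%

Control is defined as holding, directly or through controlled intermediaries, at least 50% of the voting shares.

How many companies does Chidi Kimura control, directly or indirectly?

Chidi holds 64% of Greywick, so Chidi controls Greywick.
Greywick holds 65% of Ironvale, so Chidi controls Ironvale.
Greywick holds 58% of Orbis, so Chidi controls Orbis.
Ironvale holds 83% of Oakfield, so Chidi controls Oakfield.
Chidi and Orbis together hold 50% + 26% = 76% of Quillon, so Chidi controls Quillon.
No other company's threshold is met.
Chidi controls 5 companies.

5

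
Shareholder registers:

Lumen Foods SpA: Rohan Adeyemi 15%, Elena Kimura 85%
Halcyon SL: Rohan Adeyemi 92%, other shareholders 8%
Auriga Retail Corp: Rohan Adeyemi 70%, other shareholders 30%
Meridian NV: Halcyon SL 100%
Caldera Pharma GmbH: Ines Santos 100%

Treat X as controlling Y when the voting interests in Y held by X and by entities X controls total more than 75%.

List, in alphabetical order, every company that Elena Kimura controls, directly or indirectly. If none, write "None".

Elena holds 85% of Lumen, so Elena controls Lumen.
No other company's threshold is met.

Lumen Foods SpA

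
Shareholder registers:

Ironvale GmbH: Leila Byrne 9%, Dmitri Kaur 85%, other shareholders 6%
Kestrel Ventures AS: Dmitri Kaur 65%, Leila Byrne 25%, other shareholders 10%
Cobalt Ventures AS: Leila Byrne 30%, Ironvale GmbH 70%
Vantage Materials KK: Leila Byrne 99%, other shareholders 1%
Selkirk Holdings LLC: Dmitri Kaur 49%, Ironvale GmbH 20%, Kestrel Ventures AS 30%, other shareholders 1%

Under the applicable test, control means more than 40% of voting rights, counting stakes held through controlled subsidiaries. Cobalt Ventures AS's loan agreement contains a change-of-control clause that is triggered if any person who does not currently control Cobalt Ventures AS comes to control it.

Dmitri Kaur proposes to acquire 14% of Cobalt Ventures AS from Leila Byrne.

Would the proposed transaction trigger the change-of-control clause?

The purchase adds only to Dmitri's holdings (Leila's stake shrinks), so Dmitri is the only person who could newly come to control Cobalt.
Dmitri holds 85% of Ironvale, so Dmitri controls Ironvale.
Ironvale holds 70% of Cobalt, so Dmitri controls Cobalt.
So Dmitri already controls Cobalt before the transaction.
After the purchase, Dmitri holds 14% of Cobalt directly, and Leila's stake falls to 16%.
Dmitri controlled Cobalt already, so this is not a new person acquiring control; every other person's position is unchanged or reduced.
No new person acquires control, so the clause is not triggered.

No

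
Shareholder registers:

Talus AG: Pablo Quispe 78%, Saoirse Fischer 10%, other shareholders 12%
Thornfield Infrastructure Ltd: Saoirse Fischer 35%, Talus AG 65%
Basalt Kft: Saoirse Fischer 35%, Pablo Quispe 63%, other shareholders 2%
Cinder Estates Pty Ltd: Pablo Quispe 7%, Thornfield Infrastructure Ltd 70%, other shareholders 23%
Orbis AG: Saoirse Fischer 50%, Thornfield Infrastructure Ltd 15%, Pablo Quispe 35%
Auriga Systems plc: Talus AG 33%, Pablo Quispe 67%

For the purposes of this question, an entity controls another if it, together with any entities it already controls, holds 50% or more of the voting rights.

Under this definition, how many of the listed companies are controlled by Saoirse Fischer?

1

Saoirse holds 50% of Orbis, so Saoirse controls Orbis.
No other company's threshold is met.
Saoirse controls 1 company.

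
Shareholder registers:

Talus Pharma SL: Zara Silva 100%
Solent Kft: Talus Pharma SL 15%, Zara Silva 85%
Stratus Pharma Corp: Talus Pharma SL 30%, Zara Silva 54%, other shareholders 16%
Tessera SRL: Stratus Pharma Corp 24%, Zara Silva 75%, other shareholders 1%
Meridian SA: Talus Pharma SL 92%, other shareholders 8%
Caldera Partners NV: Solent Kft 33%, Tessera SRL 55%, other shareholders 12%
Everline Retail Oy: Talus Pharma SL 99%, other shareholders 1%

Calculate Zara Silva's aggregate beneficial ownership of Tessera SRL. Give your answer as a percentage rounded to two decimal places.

95.16%

Zara reaches Tessera along 3 paths.
Via Talus → Stratus: 100% × 30% × 24% = 7.2%.
Via Stratus: 54% × 24% = 12.96%.
Direct stake: 75% = 75%.
Total: 7.2% + 12.96% + 75% = 95.16%.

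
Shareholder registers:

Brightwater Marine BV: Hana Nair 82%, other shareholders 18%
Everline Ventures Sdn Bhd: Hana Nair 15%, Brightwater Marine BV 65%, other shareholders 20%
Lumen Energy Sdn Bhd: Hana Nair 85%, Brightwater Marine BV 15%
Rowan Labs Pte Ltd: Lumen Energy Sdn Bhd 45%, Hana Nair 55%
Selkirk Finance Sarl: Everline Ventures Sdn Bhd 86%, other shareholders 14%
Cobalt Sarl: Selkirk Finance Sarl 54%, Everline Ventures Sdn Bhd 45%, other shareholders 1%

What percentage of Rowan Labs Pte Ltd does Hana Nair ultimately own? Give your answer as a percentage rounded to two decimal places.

98.79%

Hana reaches Rowan along 3 paths.
Via Lumen: 85% × 45% = 38.25%.
Via Brightwater → Lumen: 82% × 15% × 45% = 5.535%.
Direct stake: 55% = 55%.
Total: 38.25% + 5.535% + 55% = 98.785%.
Rounded: 98.79%.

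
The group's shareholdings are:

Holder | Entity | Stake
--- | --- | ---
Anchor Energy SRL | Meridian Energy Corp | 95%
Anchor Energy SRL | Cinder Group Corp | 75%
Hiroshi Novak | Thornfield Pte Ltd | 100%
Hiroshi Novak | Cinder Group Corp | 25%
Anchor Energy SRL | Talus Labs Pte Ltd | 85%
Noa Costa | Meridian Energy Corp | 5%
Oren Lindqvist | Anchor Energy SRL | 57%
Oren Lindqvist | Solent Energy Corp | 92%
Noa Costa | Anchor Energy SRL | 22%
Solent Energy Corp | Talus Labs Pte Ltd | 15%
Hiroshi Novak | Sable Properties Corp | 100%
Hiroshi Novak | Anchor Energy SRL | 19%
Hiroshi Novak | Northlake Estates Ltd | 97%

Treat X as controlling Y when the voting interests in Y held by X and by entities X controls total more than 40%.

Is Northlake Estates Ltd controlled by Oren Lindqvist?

No

Oren holds 57% of Anchor, so Oren controls Anchor.
Oren holds 92% of Solent, so Oren controls Solent.
Anchor and Solent together hold 85% + 15% = 100% of Talus, so Oren controls Talus.
Anchor holds 95% of Meridian, so Oren controls Meridian.
Anchor holds 75% of Cinder, so Oren controls Cinder.
Neither Oren nor any entity Oren controls holds any voting interest in Northlake.
So Oren does not control Northlake.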